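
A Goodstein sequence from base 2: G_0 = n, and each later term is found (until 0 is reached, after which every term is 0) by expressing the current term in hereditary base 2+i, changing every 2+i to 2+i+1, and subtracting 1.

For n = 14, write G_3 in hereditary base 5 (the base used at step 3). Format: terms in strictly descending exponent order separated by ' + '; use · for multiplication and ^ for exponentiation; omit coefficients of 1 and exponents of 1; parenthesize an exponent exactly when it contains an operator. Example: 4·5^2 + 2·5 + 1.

step 0: 14 = 2^(2 + 1) + 2^2 + 2; sub 3 for 2: 3^(3 + 1) + 3^3 + 3; = 111; G_1 = 111−1 = 110
step 1: 110 = 3^(3 + 1) + 3^3 + 2; sub 4 for 3: 4^(4 + 1) + 4^4 + 2; = 1282; G_2 = 1282−1 = 1281
step 2: 1281 = 4^(4 + 1) + 4^4 + 1; sub 5 for 4: 5^(5 + 1) + 5^5 + 1; = 18751; G_3 = 18751−1 = 18750

5^(5 + 1) + 5^5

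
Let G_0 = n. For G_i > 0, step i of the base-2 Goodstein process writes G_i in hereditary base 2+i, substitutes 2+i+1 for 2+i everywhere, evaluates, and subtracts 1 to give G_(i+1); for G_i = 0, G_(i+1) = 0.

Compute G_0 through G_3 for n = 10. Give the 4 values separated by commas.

10, 83, 1025, 15625

[0] 10 ≡ 2^(2 + 1) + 2 (base 2). Lift 3: 84. −1: 83.
[1] 83 ≡ 3^(3 + 1) + 2 (base 3). Lift 4: 1026. −1: 1025.
[2] 1025 ≡ 4^(4 + 1) + 1 (base 4). Lift 5: 15626. −1: 15625.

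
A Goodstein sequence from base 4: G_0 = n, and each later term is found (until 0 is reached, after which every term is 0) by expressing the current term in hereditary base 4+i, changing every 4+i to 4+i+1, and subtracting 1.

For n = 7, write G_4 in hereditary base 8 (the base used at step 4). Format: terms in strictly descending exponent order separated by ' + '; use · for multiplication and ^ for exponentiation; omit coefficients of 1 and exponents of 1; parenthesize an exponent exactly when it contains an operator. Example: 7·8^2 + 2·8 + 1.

7

i=0: 7 = 4 + 3 (b=4); 4→5: 5 + 3 = 8; 8−1 = 7
i=1: 7 = 5 + 2 (b=5); 5→6: 6 + 2 = 8; 8−1 = 7
i=2: 7 = 6 + 1 (b=6); 6→7: 7 + 1 = 8; 8−1 = 7
i=3: 7 = 7 (b=7); 7→8: 8 = 8; 8−1 = 7
i=4: 7 = 7 (b=8); 8→9: 7 = 7; 7−1 = 6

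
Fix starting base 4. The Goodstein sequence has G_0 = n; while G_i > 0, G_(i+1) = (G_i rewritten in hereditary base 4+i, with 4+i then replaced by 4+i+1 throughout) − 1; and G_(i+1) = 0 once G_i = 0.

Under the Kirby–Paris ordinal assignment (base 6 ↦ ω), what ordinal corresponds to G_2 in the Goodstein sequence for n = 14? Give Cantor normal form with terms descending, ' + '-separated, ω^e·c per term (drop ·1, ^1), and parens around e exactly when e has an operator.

i=0: 14 = 3·4 + 2 (b=4); 4→5: 3·5 + 2 = 17; 17−1 = 16
i=1: 16 = 3·5 + 1 (b=5); 5→6: 3·6 + 1 = 19; 19−1 = 18
i=2: 18 = 3·6 (b=6); 6→7: 3·7 = 21; 21−1 = 20

ω·3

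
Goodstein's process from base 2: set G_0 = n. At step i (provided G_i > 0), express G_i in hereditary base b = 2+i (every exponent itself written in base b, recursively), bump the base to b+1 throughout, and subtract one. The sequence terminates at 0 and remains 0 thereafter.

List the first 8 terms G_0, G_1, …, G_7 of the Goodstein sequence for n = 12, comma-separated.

12, 107, 1065, 15685, 280019, 5764910, 134217867, 3486784574

step 0: 12 = 2^(2 + 1) + 2^2; sub 3 for 2: 3^(3 + 1) + 3^3; = 108; G_1 = 108−1 = 107
step 1: 107 = 3^(3 + 1) + 2·3^2 + 2·3 + 2; sub 4 for 3: 4^(4 + 1) + 2·4^2 + 2·4 + 2; = 1066; G_2 = 1066−1 = 1065
step 2: 1065 = 4^(4 + 1) + 2·4^2 + 2·4 + 1; sub 5 for 4: 5^(5 + 1) + 2·5^2 + 2·5 + 1; = 15686; G_3 = 15686−1 = 15685
step 3: 15685 = 5^(5 + 1) + 2·5^2 + 2·5; sub 6 for 5: 6^(6 + 1) + 2·6^2 + 2·6; = 280020; G_4 = 280020−1 = 280019
step 4: 280019 = 6^(6 + 1) + 2·6^2 + 6 + 5; sub 7 for 6: 7^(7 + 1) + 2·7^2 + 7 + 5; = 5764911; G_5 = 5764911−1 = 5764910
step 5: 5764910 = 7^(7 + 1) + 2·7^2 + 7 + 4; sub 8 for 7: 8^(8 + 1) + 2·8^2 + 8 + 4; = 134217868; G_6 = 134217868−1 = 134217867
step 6: 134217867 = 8^(8 + 1) + 2·8^2 + 8 + 3; sub 9 for 8: 9^(9 + 1) + 2·9^2 + 9 + 3; = 3486784575; G_7 = 3486784575−1 = 3486784574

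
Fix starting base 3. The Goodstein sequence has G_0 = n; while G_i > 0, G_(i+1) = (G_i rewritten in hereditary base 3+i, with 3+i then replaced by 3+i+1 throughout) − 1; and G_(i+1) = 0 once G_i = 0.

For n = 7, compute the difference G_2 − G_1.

1

(0) 7|_3 = 2·3 + 1 ↦ 2·4 + 1|_4 = 9 ⇒ 8
(1) 8|_4 = 2·4 ↦ 2·5|_5 = 10 ⇒ 9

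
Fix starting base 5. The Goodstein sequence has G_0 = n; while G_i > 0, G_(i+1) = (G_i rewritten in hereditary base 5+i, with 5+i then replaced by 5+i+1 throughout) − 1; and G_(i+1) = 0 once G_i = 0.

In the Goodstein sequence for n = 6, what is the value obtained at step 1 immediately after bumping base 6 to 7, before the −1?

7

base 5: 6 = 5 + 1; at 6: 6 + 1 = 7; next = 6
base 6: 6 = 6; at 7: 7 = 7; next = 6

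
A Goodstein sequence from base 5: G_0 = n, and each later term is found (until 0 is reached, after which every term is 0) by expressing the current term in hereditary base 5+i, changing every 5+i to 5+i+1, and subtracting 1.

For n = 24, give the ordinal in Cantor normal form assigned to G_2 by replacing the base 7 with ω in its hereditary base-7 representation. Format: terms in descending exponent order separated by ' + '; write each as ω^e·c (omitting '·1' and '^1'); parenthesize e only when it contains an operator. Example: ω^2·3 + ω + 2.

(0) 24|_5 = 4·5 + 4 ↦ 4·6 + 4|_6 = 28 ⇒ 27
(1) 27|_6 = 4·6 + 3 ↦ 4·7 + 3|_7 = 31 ⇒ 30
(2) 30|_7 = 4·7 + 2 ↦ 4·8 + 2|_8 = 34 ⇒ 33

ω·4 + 2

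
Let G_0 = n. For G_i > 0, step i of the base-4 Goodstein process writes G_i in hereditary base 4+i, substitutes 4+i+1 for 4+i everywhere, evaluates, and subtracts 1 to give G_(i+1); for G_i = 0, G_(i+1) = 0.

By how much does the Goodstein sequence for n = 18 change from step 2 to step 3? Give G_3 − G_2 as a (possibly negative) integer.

[0] 18 ≡ 4^2 + 2 (base 4). Lift 5: 27. −1: 26.
[1] 26 ≡ 5^2 + 1 (base 5). Lift 6: 37. −1: 36.
[2] 36 ≡ 6^2 (base 6). Lift 7: 49. −1: 48.

12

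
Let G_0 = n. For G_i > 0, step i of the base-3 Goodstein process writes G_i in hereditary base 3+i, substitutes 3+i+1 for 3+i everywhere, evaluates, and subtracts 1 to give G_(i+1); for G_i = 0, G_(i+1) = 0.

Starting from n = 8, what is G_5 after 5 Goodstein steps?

8 —HB3→ 2·3 + 2 —bump→ 2·4 + 2 = 10 —(−1)→ 9
9 —HB4→ 2·4 + 1 —bump→ 2·5 + 1 = 11 —(−1)→ 10
10 —HB5→ 2·5 —bump→ 2·6 = 12 —(−1)→ 11
11 —HB6→ 6 + 5 —bump→ 7 + 5 = 12 —(−1)→ 11
11 —HB7→ 7 + 4 —bump→ 8 + 4 = 12 —(−1)→ 11
11 —HB8→ 8 + 3 —bump→ 9 + 3 = 12 —(−1)→ 11

11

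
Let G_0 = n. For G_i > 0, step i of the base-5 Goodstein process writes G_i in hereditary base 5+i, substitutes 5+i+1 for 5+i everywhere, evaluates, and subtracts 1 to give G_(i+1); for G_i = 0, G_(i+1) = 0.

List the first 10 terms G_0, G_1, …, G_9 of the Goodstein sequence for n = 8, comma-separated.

8, 8, 8, 8, 8, 7, 6, 5, 4, 3

step 0: 8 = 5 + 3; sub 6 for 5: 6 + 3; = 9; G_1 = 9−1 = 8
step 1: 8 = 6 + 2; sub 7 for 6: 7 + 2; = 9; G_2 = 9−1 = 8
step 2: 8 = 7 + 1; sub 8 for 7: 8 + 1; = 9; G_3 = 9−1 = 8
step 3: 8 = 8; sub 9 for 8: 9; = 9; G_4 = 9−1 = 8
step 4: 8 = 8; sub 10 for 9: 8; = 8; G_5 = 8−1 = 7
step 5: 7 = 7; sub 11 for 10: 7; = 7; G_6 = 7−1 = 6
step 6: 6 = 6; sub 12 for 11: 6; = 6; G_7 = 6−1 = 5
step 7: 5 = 5; sub 13 for 12: 5; = 5; G_8 = 5−1 = 4
step 8: 4 = 4; sub 14 for 13: 4; = 4; G_9 = 4−1 = 3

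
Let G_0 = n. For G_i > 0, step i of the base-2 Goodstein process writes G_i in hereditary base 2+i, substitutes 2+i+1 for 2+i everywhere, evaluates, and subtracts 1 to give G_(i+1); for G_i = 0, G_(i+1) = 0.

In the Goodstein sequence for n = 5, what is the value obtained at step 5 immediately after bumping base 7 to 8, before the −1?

base 2: 5 = 2^2 + 1; at 3: 3^3 + 1 = 28; next = 27
base 3: 27 = 3^3; at 4: 4^4 = 256; next = 255
base 4: 255 = 3·4^3 + 3·4^2 + 3·4 + 3; at 5: 3·5^3 + 3·5^2 + 3·5 + 3 = 468; next = 467
base 5: 467 = 3·5^3 + 3·5^2 + 3·5 + 2; at 6: 3·6^3 + 3·6^2 + 3·6 + 2 = 776; next = 775
base 6: 775 = 3·6^3 + 3·6^2 + 3·6 + 1; at 7: 3·7^3 + 3·7^2 + 3·7 + 1 = 1198; next = 1197
base 7: 1197 = 3·7^3 + 3·7^2 + 3·7; at 8: 3·8^3 + 3·8^2 + 3·8 = 1752; next = 1751

1752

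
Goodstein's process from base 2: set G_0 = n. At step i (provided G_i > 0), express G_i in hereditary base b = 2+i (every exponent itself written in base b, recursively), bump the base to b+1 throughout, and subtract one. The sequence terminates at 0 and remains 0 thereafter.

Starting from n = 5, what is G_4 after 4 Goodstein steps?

775

i=0: 5 = 2^2 + 1 (b=2); 2→3: 3^3 + 1 = 28; 28−1 = 27
i=1: 27 = 3^3 (b=3); 3→4: 4^4 = 256; 256−1 = 255
i=2: 255 = 3·4^3 + 3·4^2 + 3·4 + 3 (b=4); 4→5: 3·5^3 + 3·5^2 + 3·5 + 3 = 468; 468−1 = 467
i=3: 467 = 3·5^3 + 3·5^2 + 3·5 + 2 (b=5); 5→6: 3·6^3 + 3·6^2 + 3·6 + 2 = 776; 776−1 = 775
i=4: 775 = 3·6^3 + 3·6^2 + 3·6 + 1 (b=6); 6→7: 3·7^3 + 3·7^2 + 3·7 + 1 = 1198; 1198−1 = 1197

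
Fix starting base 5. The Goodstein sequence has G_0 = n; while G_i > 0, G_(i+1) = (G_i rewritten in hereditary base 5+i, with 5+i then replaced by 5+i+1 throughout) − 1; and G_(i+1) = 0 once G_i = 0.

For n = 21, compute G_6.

[0] 21 ≡ 4·5 + 1 (base 5). Lift 6: 25. −1: 24.
[1] 24 ≡ 4·6 (base 6). Lift 7: 28. −1: 27.
[2] 27 ≡ 3·7 + 6 (base 7). Lift 8: 30. −1: 29.
[3] 29 ≡ 3·8 + 5 (base 8). Lift 9: 32. −1: 31.
[4] 31 ≡ 3·9 + 4 (base 9). Lift 10: 34. −1: 33.
[5] 33 ≡ 3·10 + 3 (base 10). Lift 11: 36. −1: 35.
[6] 35 ≡ 3·11 + 2 (base 11). Lift 12: 38. −1: 37.

35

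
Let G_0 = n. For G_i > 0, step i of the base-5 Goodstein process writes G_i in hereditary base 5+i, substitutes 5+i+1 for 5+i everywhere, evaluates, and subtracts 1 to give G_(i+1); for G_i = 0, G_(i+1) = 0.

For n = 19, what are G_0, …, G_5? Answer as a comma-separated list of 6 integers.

[0] 19 ≡ 3·5 + 4 (base 5). Lift 6: 22. −1: 21.
[1] 21 ≡ 3·6 + 3 (base 6). Lift 7: 24. −1: 23.
[2] 23 ≡ 3·7 + 2 (base 7). Lift 8: 26. −1: 25.
[3] 25 ≡ 3·8 + 1 (base 8). Lift 9: 28. −1: 27.
[4] 27 ≡ 3·9 (base 9). Lift 10: 30. −1: 29.

19, 21, 23, 25, 27, 29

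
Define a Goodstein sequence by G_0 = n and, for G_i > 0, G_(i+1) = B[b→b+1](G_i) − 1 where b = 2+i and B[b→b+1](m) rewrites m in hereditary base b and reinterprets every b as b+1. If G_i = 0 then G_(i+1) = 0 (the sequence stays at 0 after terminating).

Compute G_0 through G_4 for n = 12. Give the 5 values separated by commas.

12, 107, 1065, 15685, 280019

G_0 = 12. HB_2(12) = 2^(2 + 1) + 2^2. Bump = 108. G_1 = 107.
G_1 = 107. HB_3(107) = 3^(3 + 1) + 2·3^2 + 2·3 + 2. Bump = 1066. G_2 = 1065.
G_2 = 1065. HB_4(1065) = 4^(4 + 1) + 2·4^2 + 2·4 + 1. Bump = 15686. G_3 = 15685.
G_3 = 15685. HB_5(15685) = 5^(5 + 1) + 2·5^2 + 2·5. Bump = 280020. G_4 = 280019.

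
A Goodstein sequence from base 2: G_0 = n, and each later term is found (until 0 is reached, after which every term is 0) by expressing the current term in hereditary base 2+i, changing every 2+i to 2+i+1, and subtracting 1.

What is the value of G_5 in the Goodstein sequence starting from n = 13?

13 —HB2→ 2^(2 + 1) + 2^2 + 1 —bump→ 3^(3 + 1) + 3^3 + 1 = 109 —(−1)→ 108
108 —HB3→ 3^(3 + 1) + 3^3 —bump→ 4^(4 + 1) + 4^4 = 1280 —(−1)→ 1279
1279 —HB4→ 4^(4 + 1) + 3·4^3 + 3·4^2 + 3·4 + 3 —bump→ 5^(5 + 1) + 3·5^3 + 3·5^2 + 3·5 + 3 = 16093 —(−1)→ 16092
16092 —HB5→ 5^(5 + 1) + 3·5^3 + 3·5^2 + 3·5 + 2 —bump→ 6^(6 + 1) + 3·6^3 + 3·6^2 + 3·6 + 2 = 280712 —(−1)→ 280711
280711 —HB6→ 6^(6 + 1) + 3·6^3 + 3·6^2 + 3·6 + 1 —bump→ 7^(7 + 1) + 3·7^3 + 3·7^2 + 3·7 + 1 = 5765999 —(−1)→ 5765998
5765998 —HB7→ 7^(7 + 1) + 3·7^3 + 3·7^2 + 3·7 —bump→ 8^(8 + 1) + 3·8^3 + 3·8^2 + 3·8 = 134219480 —(−1)→ 134219479

5765998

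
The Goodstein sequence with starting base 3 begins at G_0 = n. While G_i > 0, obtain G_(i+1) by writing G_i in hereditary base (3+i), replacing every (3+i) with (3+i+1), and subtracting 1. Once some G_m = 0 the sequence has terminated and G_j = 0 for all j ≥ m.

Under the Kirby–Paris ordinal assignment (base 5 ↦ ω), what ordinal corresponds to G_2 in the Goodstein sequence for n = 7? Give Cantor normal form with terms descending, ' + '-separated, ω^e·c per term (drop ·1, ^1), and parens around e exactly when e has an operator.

ω + 4

[0] 7 ≡ 2·3 + 1 (base 3). Lift 4: 9. −1: 8.
[1] 8 ≡ 2·4 (base 4). Lift 5: 10. −1: 9.
[2] 9 ≡ 5 + 4 (base 5). Lift 6: 10. −1: 9.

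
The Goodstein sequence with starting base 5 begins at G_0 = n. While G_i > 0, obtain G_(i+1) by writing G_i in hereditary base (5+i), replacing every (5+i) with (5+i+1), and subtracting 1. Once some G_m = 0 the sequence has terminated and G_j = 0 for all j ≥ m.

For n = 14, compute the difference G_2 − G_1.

1

i=0: 14 = 2·5 + 4 (b=5); 5→6: 2·6 + 4 = 16; 16−1 = 15
i=1: 15 = 2·6 + 3 (b=6); 6→7: 2·7 + 3 = 17; 17−1 = 16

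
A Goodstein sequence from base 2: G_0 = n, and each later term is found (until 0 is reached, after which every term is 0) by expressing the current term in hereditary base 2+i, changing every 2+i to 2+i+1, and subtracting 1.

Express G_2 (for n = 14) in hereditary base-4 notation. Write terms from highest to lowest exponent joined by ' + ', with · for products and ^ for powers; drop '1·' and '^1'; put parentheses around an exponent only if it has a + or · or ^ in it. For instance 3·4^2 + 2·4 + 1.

base 2: 14 = 2^(2 + 1) + 2^2 + 2; at 3: 3^(3 + 1) + 3^3 + 3 = 111; next = 110
base 3: 110 = 3^(3 + 1) + 3^3 + 2; at 4: 4^(4 + 1) + 4^4 + 2 = 1282; next = 1281
base 4: 1281 = 4^(4 + 1) + 4^4 + 1; at 5: 5^(5 + 1) + 5^5 + 1 = 18751; next = 18750

4^(4 + 1) + 4^4 + 1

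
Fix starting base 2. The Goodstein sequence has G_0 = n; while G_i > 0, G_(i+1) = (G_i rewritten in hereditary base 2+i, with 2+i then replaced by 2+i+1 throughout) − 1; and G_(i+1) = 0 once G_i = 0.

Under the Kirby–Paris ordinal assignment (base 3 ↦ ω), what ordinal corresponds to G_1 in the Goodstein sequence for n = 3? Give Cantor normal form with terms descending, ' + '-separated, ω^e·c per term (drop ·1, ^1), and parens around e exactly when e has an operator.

i=0: 3 = 2 + 1 (b=2); 2→3: 3 + 1 = 4; 4−1 = 3
i=1: 3 = 3 (b=3); 3→4: 4 = 4; 4−1 = 3

ω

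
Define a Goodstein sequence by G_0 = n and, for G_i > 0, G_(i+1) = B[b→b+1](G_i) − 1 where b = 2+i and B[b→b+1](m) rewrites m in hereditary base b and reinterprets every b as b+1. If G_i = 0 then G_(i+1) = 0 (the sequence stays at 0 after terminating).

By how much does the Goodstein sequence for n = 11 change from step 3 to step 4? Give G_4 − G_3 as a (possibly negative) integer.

(0) 11|_2 = 2^(2 + 1) + 2 + 1 ↦ 3^(3 + 1) + 3 + 1|_3 = 85 ⇒ 84
(1) 84|_3 = 3^(3 + 1) + 3 ↦ 4^(4 + 1) + 4|_4 = 1028 ⇒ 1027
(2) 1027|_4 = 4^(4 + 1) + 3 ↦ 5^(5 + 1) + 3|_5 = 15628 ⇒ 15627
(3) 15627|_5 = 5^(5 + 1) + 2 ↦ 6^(6 + 1) + 2|_6 = 279938 ⇒ 279937

264310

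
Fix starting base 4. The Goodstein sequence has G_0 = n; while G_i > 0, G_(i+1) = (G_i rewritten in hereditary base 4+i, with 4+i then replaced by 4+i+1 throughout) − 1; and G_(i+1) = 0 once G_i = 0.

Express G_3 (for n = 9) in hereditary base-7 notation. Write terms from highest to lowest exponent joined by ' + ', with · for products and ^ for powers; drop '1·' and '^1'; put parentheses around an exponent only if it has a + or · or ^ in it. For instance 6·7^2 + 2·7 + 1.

[0] 9 ≡ 2·4 + 1 (base 4). Lift 5: 11. −1: 10.
[1] 10 ≡ 2·5 (base 5). Lift 6: 12. −1: 11.
[2] 11 ≡ 6 + 5 (base 6). Lift 7: 12. −1: 11.
[3] 11 ≡ 7 + 4 (base 7). Lift 8: 12. −1: 11.

7 + 4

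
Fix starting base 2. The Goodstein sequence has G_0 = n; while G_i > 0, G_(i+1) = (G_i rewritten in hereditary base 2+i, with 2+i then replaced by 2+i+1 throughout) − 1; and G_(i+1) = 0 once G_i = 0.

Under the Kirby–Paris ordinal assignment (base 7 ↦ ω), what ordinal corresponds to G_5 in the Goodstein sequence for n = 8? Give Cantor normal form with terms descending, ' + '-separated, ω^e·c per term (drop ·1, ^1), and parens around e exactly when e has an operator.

[0] 8 ≡ 2^(2 + 1) (base 2). Lift 3: 81. −1: 80.
[1] 80 ≡ 2·3^3 + 2·3^2 + 2·3 + 2 (base 3). Lift 4: 554. −1: 553.
[2] 553 ≡ 2·4^4 + 2·4^2 + 2·4 + 1 (base 4). Lift 5: 6311. −1: 6310.
[3] 6310 ≡ 2·5^5 + 2·5^2 + 2·5 (base 5). Lift 6: 93396. −1: 93395.
[4] 93395 ≡ 2·6^6 + 2·6^2 + 6 + 5 (base 6). Lift 7: 1647196. −1: 1647195.
[5] 1647195 ≡ 2·7^7 + 2·7^2 + 7 + 4 (base 7). Lift 8: 33554572. −1: 33554571.

ω^ω·2 + ω^2·2 + ω + 4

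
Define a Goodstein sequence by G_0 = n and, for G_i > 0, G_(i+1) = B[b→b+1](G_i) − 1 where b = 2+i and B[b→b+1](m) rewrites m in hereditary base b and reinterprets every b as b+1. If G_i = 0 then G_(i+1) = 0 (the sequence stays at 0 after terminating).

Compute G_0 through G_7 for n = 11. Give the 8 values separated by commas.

11, 84, 1027, 15627, 279937, 5764801, 134217727, 2749609302

[0] 11 ≡ 2^(2 + 1) + 2 + 1 (base 2). Lift 3: 85. −1: 84.
[1] 84 ≡ 3^(3 + 1) + 3 (base 3). Lift 4: 1028. −1: 1027.
[2] 1027 ≡ 4^(4 + 1) + 3 (base 4). Lift 5: 15628. −1: 15627.
[3] 15627 ≡ 5^(5 + 1) + 2 (base 5). Lift 6: 279938. −1: 279937.
[4] 279937 ≡ 6^(6 + 1) + 1 (base 6). Lift 7: 5764802. −1: 5764801.
[5] 5764801 ≡ 7^(7 + 1) (base 7). Lift 8: 134217728. −1: 134217727.
[6] 134217727 ≡ 7·8^8 + 7·8^7 + 7·8^6 + 7·8^5 + 7·8^4 + 7·8^3 + 7·8^2 + 7·8 + 7 (base 8). Lift 9: 2749609303. −1: 2749609302.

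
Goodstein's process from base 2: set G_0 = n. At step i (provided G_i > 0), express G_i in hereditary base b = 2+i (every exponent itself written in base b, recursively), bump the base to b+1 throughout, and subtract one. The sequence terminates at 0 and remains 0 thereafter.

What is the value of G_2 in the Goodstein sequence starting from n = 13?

1279

G_0=13  [base 2] 2^(2 + 1) + 2^2 + 1  →[2↦3]→  3^(3 + 1) + 3^3 + 1 = 109  −1 ⇒ G_1=108
G_1=108  [base 3] 3^(3 + 1) + 3^3  →[3↦4]→  4^(4 + 1) + 4^4 = 1280  −1 ⇒ G_2=1279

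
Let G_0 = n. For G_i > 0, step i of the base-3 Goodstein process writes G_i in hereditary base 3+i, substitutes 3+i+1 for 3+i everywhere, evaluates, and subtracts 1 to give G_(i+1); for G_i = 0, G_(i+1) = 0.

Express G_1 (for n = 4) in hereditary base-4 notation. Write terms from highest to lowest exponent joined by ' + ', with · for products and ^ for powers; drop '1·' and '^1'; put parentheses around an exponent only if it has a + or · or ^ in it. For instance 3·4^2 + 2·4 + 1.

4

4 —HB3→ 3 + 1 —bump→ 4 + 1 = 5 —(−1)→ 4
4 —HB4→ 4 —bump→ 5 = 5 —(−1)→ 4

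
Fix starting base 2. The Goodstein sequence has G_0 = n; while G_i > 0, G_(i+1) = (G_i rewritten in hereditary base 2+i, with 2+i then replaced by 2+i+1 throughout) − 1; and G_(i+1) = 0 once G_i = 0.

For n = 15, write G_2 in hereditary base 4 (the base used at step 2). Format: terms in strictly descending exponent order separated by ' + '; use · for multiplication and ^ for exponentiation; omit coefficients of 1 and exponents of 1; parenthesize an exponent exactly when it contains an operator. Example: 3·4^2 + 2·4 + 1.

4^(4 + 1) + 4^4 + 3

step 0: 15 = 2^(2 + 1) + 2^2 + 2 + 1; sub 3 for 2: 3^(3 + 1) + 3^3 + 3 + 1; = 112; G_1 = 112−1 = 111
step 1: 111 = 3^(3 + 1) + 3^3 + 3; sub 4 for 3: 4^(4 + 1) + 4^4 + 4; = 1284; G_2 = 1284−1 = 1283
step 2: 1283 = 4^(4 + 1) + 4^4 + 3; sub 5 for 4: 5^(5 + 1) + 5^5 + 3; = 18753; G_3 = 18753−1 = 18752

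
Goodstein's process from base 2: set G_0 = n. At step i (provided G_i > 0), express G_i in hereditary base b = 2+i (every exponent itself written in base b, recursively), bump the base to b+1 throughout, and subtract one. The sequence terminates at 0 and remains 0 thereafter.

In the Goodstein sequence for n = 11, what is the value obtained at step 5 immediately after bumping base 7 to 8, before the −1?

(0) 11|_2 = 2^(2 + 1) + 2 + 1 ↦ 3^(3 + 1) + 3 + 1|_3 = 85 ⇒ 84
(1) 84|_3 = 3^(3 + 1) + 3 ↦ 4^(4 + 1) + 4|_4 = 1028 ⇒ 1027
(2) 1027|_4 = 4^(4 + 1) + 3 ↦ 5^(5 + 1) + 3|_5 = 15628 ⇒ 15627
(3) 15627|_5 = 5^(5 + 1) + 2 ↦ 6^(6 + 1) + 2|_6 = 279938 ⇒ 279937
(4) 279937|_6 = 6^(6 + 1) + 1 ↦ 7^(7 + 1) + 1|_7 = 5764802 ⇒ 5764801

134217728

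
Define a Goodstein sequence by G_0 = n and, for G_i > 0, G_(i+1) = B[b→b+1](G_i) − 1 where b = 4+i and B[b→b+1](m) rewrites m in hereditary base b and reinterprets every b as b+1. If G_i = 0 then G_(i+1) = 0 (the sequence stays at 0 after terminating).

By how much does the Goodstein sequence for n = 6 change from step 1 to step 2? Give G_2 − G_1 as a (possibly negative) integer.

base 4: 6 = 4 + 2; at 5: 5 + 2 = 7; next = 6
base 5: 6 = 5 + 1; at 6: 6 + 1 = 7; next = 6

0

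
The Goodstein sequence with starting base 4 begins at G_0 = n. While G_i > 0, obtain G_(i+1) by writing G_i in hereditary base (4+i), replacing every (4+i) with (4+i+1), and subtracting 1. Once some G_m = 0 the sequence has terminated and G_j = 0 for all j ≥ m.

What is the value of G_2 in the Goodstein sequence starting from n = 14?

14 —HB4→ 3·4 + 2 —bump→ 3·5 + 2 = 17 —(−1)→ 16
16 —HB5→ 3·5 + 1 —bump→ 3·6 + 1 = 19 —(−1)→ 18

18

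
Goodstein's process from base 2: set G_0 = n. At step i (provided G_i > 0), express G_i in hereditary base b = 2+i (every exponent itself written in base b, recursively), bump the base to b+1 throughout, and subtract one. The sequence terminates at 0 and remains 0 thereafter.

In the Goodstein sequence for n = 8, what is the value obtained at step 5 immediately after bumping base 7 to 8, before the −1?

33554572

base 2: 8 = 2^(2 + 1); at 3: 3^(3 + 1) = 81; next = 80
base 3: 80 = 2·3^3 + 2·3^2 + 2·3 + 2; at 4: 2·4^4 + 2·4^2 + 2·4 + 2 = 554; next = 553
base 4: 553 = 2·4^4 + 2·4^2 + 2·4 + 1; at 5: 2·5^5 + 2·5^2 + 2·5 + 1 = 6311; next = 6310
base 5: 6310 = 2·5^5 + 2·5^2 + 2·5; at 6: 2·6^6 + 2·6^2 + 2·6 = 93396; next = 93395
base 6: 93395 = 2·6^6 + 2·6^2 + 6 + 5; at 7: 2·7^7 + 2·7^2 + 7 + 5 = 1647196; next = 1647195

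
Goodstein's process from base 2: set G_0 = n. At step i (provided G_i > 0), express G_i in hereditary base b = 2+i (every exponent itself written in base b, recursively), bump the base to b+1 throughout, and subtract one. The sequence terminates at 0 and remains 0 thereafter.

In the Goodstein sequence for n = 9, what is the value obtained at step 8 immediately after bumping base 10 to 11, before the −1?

855935016216

G_0 = 9. HB_2(9) = 2^(2 + 1) + 1. Bump = 82. G_1 = 81.
G_1 = 81. HB_3(81) = 3^(3 + 1). Bump = 1024. G_2 = 1023.
G_2 = 1023. HB_4(1023) = 3·4^4 + 3·4^3 + 3·4^2 + 3·4 + 3. Bump = 9843. G_3 = 9842.
G_3 = 9842. HB_5(9842) = 3·5^5 + 3·5^3 + 3·5^2 + 3·5 + 2. Bump = 140744. G_4 = 140743.
G_4 = 140743. HB_6(140743) = 3·6^6 + 3·6^3 + 3·6^2 + 3·6 + 1. Bump = 2471827. G_5 = 2471826.
G_5 = 2471826. HB_7(2471826) = 3·7^7 + 3·7^3 + 3·7^2 + 3·7. Bump = 50333400. G_6 = 50333399.
G_6 = 50333399. HB_8(50333399) = 3·8^8 + 3·8^3 + 3·8^2 + 2·8 + 7. Bump = 1162263922. G_7 = 1162263921.
G_7 = 1162263921. HB_9(1162263921) = 3·9^9 + 3·9^3 + 3·9^2 + 2·9 + 6. Bump = 30000003326. G_8 = 30000003325.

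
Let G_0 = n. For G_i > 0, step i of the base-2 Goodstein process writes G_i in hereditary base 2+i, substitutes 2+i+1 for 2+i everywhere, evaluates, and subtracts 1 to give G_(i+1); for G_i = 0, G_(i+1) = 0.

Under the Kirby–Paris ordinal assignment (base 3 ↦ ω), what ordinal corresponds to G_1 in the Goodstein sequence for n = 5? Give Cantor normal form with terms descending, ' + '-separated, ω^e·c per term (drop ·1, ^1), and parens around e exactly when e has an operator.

i=0: 5 = 2^2 + 1 (b=2); 2→3: 3^3 + 1 = 28; 28−1 = 27
i=1: 27 = 3^3 (b=3); 3→4: 4^4 = 256; 256−1 = 255

ω^ω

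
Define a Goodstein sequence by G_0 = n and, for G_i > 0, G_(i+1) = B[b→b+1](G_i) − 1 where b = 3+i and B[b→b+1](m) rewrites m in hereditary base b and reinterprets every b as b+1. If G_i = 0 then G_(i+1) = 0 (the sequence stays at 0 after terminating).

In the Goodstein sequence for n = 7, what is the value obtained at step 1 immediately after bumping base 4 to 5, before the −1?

7 —HB3→ 2·3 + 1 —bump→ 2·4 + 1 = 9 —(−1)→ 8
8 —HB4→ 2·4 —bump→ 2·5 = 10 —(−1)→ 9

10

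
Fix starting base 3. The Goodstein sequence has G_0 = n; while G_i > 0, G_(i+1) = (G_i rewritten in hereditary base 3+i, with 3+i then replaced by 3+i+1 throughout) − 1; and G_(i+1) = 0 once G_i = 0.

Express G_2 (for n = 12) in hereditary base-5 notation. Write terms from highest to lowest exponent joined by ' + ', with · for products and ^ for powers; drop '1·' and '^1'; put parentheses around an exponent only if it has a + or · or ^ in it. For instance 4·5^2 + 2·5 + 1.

5^2 + 2

i=0: 12 = 3^2 + 3 (b=3); 3→4: 4^2 + 4 = 20; 20−1 = 19
i=1: 19 = 4^2 + 3 (b=4); 4→5: 5^2 + 3 = 28; 28−1 = 27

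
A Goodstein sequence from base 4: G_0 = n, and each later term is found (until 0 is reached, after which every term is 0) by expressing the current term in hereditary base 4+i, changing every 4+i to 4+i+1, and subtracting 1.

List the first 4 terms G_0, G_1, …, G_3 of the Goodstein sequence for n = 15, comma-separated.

G_0=15  [base 4] 3·4 + 3  →[4↦5]→  3·5 + 3 = 18  −1 ⇒ G_1=17
G_1=17  [base 5] 3·5 + 2  →[5↦6]→  3·6 + 2 = 20  −1 ⇒ G_2=19
G_2=19  [base 6] 3·6 + 1  →[6↦7]→  3·7 + 1 = 22  −1 ⇒ G_3=21

15, 17, 19, 21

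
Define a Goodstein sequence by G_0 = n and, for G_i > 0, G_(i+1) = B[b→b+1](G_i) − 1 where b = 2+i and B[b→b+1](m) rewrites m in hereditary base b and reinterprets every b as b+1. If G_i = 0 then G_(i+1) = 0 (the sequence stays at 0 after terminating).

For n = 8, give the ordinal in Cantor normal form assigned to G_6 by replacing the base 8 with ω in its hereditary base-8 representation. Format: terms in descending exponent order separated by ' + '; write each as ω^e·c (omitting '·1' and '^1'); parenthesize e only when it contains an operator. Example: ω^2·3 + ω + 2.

ω^ω·2 + ω^2·2 + ω + 3

8 —HB2→ 2^(2 + 1) —bump→ 3^(3 + 1) = 81 —(−1)→ 80
80 —HB3→ 2·3^3 + 2·3^2 + 2·3 + 2 —bump→ 2·4^4 + 2·4^2 + 2·4 + 2 = 554 —(−1)→ 553
553 —HB4→ 2·4^4 + 2·4^2 + 2·4 + 1 —bump→ 2·5^5 + 2·5^2 + 2·5 + 1 = 6311 —(−1)→ 6310
6310 —HB5→ 2·5^5 + 2·5^2 + 2·5 —bump→ 2·6^6 + 2·6^2 + 2·6 = 93396 —(−1)→ 93395
93395 —HB6→ 2·6^6 + 2·6^2 + 6 + 5 —bump→ 2·7^7 + 2·7^2 + 7 + 5 = 1647196 —(−1)→ 1647195
1647195 —HB7→ 2·7^7 + 2·7^2 + 7 + 4 —bump→ 2·8^8 + 2·8^2 + 8 + 4 = 33554572 —(−1)→ 33554571
33554571 —HB8→ 2·8^8 + 2·8^2 + 8 + 3 —bump→ 2·9^9 + 2·9^2 + 9 + 3 = 774841152 —(−1)→ 774841151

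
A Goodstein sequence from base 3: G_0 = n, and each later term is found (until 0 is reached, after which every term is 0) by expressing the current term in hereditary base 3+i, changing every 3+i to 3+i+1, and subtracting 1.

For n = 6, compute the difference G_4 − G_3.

(0) 6|_3 = 2·3 ↦ 2·4|_4 = 8 ⇒ 7
(1) 7|_4 = 4 + 3 ↦ 5 + 3|_5 = 8 ⇒ 7
(2) 7|_5 = 5 + 2 ↦ 6 + 2|_6 = 8 ⇒ 7
(3) 7|_6 = 6 + 1 ↦ 7 + 1|_7 = 8 ⇒ 7

0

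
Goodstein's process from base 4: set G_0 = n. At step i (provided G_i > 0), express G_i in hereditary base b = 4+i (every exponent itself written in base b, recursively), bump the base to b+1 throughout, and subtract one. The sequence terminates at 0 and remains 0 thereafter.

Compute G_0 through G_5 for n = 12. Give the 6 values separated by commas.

12, 14, 15, 16, 17, 18

base 4: 12 = 3·4; at 5: 3·5 = 15; next = 14
base 5: 14 = 2·5 + 4; at 6: 2·6 + 4 = 16; next = 15
base 6: 15 = 2·6 + 3; at 7: 2·7 + 3 = 17; next = 16
base 7: 16 = 2·7 + 2; at 8: 2·8 + 2 = 18; next = 17
base 8: 17 = 2·8 + 1; at 9: 2·9 + 1 = 19; next = 18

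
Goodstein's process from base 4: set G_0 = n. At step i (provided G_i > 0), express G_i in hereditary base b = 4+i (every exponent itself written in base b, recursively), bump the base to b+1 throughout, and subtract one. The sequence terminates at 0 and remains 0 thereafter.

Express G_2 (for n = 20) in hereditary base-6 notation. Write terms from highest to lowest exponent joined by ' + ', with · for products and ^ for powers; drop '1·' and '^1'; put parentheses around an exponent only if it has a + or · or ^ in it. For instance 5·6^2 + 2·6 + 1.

6^2 + 3

G_0=20  [base 4] 4^2 + 4  →[4↦5]→  5^2 + 5 = 30  −1 ⇒ G_1=29
G_1=29  [base 5] 5^2 + 4  →[5↦6]→  6^2 + 4 = 40  −1 ⇒ G_2=39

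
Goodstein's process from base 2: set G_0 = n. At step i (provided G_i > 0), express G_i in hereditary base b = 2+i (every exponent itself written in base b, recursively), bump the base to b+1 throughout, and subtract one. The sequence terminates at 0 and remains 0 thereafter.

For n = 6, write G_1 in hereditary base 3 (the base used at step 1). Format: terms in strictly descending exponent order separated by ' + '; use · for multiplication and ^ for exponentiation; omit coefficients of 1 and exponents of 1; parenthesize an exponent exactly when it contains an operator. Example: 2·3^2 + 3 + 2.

3^3 + 2

G_0=6  [base 2] 2^2 + 2  →[2↦3]→  3^3 + 3 = 30  −1 ⇒ G_1=29
G_1=29  [base 3] 3^3 + 2  →[3↦4]→  4^4 + 2 = 258  −1 ⇒ G_2=257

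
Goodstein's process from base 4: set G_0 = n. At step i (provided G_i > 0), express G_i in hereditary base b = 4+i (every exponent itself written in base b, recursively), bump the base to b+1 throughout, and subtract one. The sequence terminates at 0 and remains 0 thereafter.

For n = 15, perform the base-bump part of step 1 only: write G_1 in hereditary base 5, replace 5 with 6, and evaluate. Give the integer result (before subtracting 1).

step 0: 15 = 3·4 + 3; sub 5 for 4: 3·5 + 3; = 18; G_1 = 18−1 = 17
step 1: 17 = 3·5 + 2; sub 6 for 5: 3·6 + 2; = 20; G_2 = 20−1 = 19

20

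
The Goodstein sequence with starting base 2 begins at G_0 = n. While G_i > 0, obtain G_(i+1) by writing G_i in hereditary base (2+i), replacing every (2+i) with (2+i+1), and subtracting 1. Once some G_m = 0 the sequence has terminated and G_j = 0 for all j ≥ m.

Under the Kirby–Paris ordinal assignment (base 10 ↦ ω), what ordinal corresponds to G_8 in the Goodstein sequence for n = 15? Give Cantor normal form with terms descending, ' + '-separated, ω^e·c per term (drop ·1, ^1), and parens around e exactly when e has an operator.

ω^(ω + 1) + ω^7·7 + ω^6·7 + ω^5·7 + ω^4·7 + ω^3·7 + ω^2·7 + ω·7 + 5

(0) 15|_2 = 2^(2 + 1) + 2^2 + 2 + 1 ↦ 3^(3 + 1) + 3^3 + 3 + 1|_3 = 112 ⇒ 111
(1) 111|_3 = 3^(3 + 1) + 3^3 + 3 ↦ 4^(4 + 1) + 4^4 + 4|_4 = 1284 ⇒ 1283
(2) 1283|_4 = 4^(4 + 1) + 4^4 + 3 ↦ 5^(5 + 1) + 5^5 + 3|_5 = 18753 ⇒ 18752
(3) 18752|_5 = 5^(5 + 1) + 5^5 + 2 ↦ 6^(6 + 1) + 6^6 + 2|_6 = 326594 ⇒ 326593
(4) 326593|_6 = 6^(6 + 1) + 6^6 + 1 ↦ 7^(7 + 1) + 7^7 + 1|_7 = 6588345 ⇒ 6588344
(5) 6588344|_7 = 7^(7 + 1) + 7^7 ↦ 8^(8 + 1) + 8^8|_8 = 150994944 ⇒ 150994943
(6) 150994943|_8 = 8^(8 + 1) + 7·8^7 + 7·8^6 + 7·8^5 + 7·8^4 + 7·8^3 + 7·8^2 + 7·8 + 7 ↦ 9^(9 + 1) + 7·9^7 + 7·9^6 + 7·9^5 + 7·9^4 + 7·9^3 + 7·9^2 + 7·9 + 7|_9 = 3524450281 ⇒ 3524450280
(7) 3524450280|_9 = 9^(9 + 1) + 7·9^7 + 7·9^6 + 7·9^5 + 7·9^4 + 7·9^3 + 7·9^2 + 7·9 + 6 ↦ 10^(10 + 1) + 7·10^7 + 7·10^6 + 7·10^5 + 7·10^4 + 7·10^3 + 7·10^2 + 7·10 + 6|_10 = 100077777776 ⇒ 100077777775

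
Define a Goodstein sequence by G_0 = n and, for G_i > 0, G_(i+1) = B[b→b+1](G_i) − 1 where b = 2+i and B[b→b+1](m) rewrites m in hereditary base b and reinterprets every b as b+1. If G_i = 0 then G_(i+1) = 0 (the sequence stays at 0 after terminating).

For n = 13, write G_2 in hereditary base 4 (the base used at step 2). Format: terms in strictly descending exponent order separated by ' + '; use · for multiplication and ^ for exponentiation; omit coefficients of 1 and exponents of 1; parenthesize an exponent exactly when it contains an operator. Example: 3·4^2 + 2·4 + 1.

13 —HB2→ 2^(2 + 1) + 2^2 + 1 —bump→ 3^(3 + 1) + 3^3 + 1 = 109 —(−1)→ 108
108 —HB3→ 3^(3 + 1) + 3^3 —bump→ 4^(4 + 1) + 4^4 = 1280 —(−1)→ 1279
1279 —HB4→ 4^(4 + 1) + 3·4^3 + 3·4^2 + 3·4 + 3 —bump→ 5^(5 + 1) + 3·5^3 + 3·5^2 + 3·5 + 3 = 16093 —(−1)→ 16092

4^(4 + 1) + 3·4^3 + 3·4^2 + 3·4 + 3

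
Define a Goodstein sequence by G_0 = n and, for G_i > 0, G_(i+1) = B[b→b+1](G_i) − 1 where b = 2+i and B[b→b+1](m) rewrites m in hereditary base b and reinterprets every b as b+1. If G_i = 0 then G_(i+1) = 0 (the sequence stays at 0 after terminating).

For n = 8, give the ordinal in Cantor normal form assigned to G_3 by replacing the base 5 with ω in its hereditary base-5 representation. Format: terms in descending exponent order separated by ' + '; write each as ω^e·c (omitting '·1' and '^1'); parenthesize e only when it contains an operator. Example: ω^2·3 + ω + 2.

ω^ω·2 + ω^2·2 + ω·2

step 0: 8 = 2^(2 + 1); sub 3 for 2: 3^(3 + 1); = 81; G_1 = 81−1 = 80
step 1: 80 = 2·3^3 + 2·3^2 + 2·3 + 2; sub 4 for 3: 2·4^4 + 2·4^2 + 2·4 + 2; = 554; G_2 = 554−1 = 553
step 2: 553 = 2·4^4 + 2·4^2 + 2·4 + 1; sub 5 for 4: 2·5^5 + 2·5^2 + 2·5 + 1; = 6311; G_3 = 6311−1 = 6310
step 3: 6310 = 2·5^5 + 2·5^2 + 2·5; sub 6 for 5: 2·6^6 + 2·6^2 + 2·6; = 93396; G_4 = 93396−1 = 93395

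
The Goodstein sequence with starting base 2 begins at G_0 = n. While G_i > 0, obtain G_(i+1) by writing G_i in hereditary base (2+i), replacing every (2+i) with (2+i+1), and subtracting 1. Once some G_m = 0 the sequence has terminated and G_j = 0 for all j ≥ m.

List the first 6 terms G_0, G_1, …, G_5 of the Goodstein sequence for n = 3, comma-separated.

(0) 3|_2 = 2 + 1 ↦ 3 + 1|_3 = 4 ⇒ 3
(1) 3|_3 = 3 ↦ 4|_4 = 4 ⇒ 3
(2) 3|_4 = 3 ↦ 3|_5 = 3 ⇒ 2
(3) 2|_5 = 2 ↦ 2|_6 = 2 ⇒ 1
(4) 1|_6 = 1 ↦ 1|_7 = 1 ⇒ 0

3, 3, 3, 2, 1, 0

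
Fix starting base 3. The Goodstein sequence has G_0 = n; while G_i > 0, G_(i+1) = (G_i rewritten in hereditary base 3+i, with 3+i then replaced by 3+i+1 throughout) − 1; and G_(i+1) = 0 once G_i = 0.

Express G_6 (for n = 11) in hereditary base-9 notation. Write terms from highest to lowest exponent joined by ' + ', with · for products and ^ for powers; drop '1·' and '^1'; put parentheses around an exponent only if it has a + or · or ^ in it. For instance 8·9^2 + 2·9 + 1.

5·9 + 2

G_0=11  [base 3] 3^2 + 2  →[3↦4]→  4^2 + 2 = 18  −1 ⇒ G_1=17
G_1=17  [base 4] 4^2 + 1  →[4↦5]→  5^2 + 1 = 26  −1 ⇒ G_2=25
G_2=25  [base 5] 5^2  →[5↦6]→  6^2 = 36  −1 ⇒ G_3=35
G_3=35  [base 6] 5·6 + 5  →[6↦7]→  5·7 + 5 = 40  −1 ⇒ G_4=39
G_4=39  [base 7] 5·7 + 4  →[7↦8]→  5·8 + 4 = 44  −1 ⇒ G_5=43
G_5=43  [base 8] 5·8 + 3  →[8↦9]→  5·9 + 3 = 48  −1 ⇒ G_6=47
G_6=47  [base 9] 5·9 + 2  →[9↦10]→  5·10 + 2 = 52  −1 ⇒ G_7=51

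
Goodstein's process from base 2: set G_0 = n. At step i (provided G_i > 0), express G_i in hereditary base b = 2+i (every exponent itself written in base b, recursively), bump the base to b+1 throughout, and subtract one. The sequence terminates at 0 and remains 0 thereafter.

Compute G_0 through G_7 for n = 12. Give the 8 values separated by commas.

12, 107, 1065, 15685, 280019, 5764910, 134217867, 3486784574

[0] 12 ≡ 2^(2 + 1) + 2^2 (base 2). Lift 3: 108. −1: 107.
[1] 107 ≡ 3^(3 + 1) + 2·3^2 + 2·3 + 2 (base 3). Lift 4: 1066. −1: 1065.
[2] 1065 ≡ 4^(4 + 1) + 2·4^2 + 2·4 + 1 (base 4). Lift 5: 15686. −1: 15685.
[3] 15685 ≡ 5^(5 + 1) + 2·5^2 + 2·5 (base 5). Lift 6: 280020. −1: 280019.
[4] 280019 ≡ 6^(6 + 1) + 2·6^2 + 6 + 5 (base 6). Lift 7: 5764911. −1: 5764910.
[5] 5764910 ≡ 7^(7 + 1) + 2·7^2 + 7 + 4 (base 7). Lift 8: 134217868. −1: 134217867.
[6] 134217867 ≡ 8^(8 + 1) + 2·8^2 + 8 + 3 (base 8). Lift 9: 3486784575. −1: 3486784574.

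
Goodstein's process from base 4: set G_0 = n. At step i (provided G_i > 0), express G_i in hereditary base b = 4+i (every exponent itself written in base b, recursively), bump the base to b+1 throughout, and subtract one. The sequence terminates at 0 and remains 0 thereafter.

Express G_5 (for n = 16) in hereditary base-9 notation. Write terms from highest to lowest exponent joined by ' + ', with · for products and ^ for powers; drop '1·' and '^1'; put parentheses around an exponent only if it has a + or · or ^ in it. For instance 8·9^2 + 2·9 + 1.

(0) 16|_4 = 4^2 ↦ 5^2|_5 = 25 ⇒ 24
(1) 24|_5 = 4·5 + 4 ↦ 4·6 + 4|_6 = 28 ⇒ 27
(2) 27|_6 = 4·6 + 3 ↦ 4·7 + 3|_7 = 31 ⇒ 30
(3) 30|_7 = 4·7 + 2 ↦ 4·8 + 2|_8 = 34 ⇒ 33
(4) 33|_8 = 4·8 + 1 ↦ 4·9 + 1|_9 = 37 ⇒ 36
(5) 36|_9 = 4·9 ↦ 4·10|_10 = 40 ⇒ 39

4·9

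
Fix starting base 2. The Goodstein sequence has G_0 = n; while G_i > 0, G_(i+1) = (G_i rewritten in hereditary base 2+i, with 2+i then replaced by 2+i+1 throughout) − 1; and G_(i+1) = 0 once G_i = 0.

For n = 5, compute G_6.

1751

5 —HB2→ 2^2 + 1 —bump→ 3^3 + 1 = 28 —(−1)→ 27
27 —HB3→ 3^3 —bump→ 4^4 = 256 —(−1)→ 255
255 —HB4→ 3·4^3 + 3·4^2 + 3·4 + 3 —bump→ 3·5^3 + 3·5^2 + 3·5 + 3 = 468 —(−1)→ 467
467 —HB5→ 3·5^3 + 3·5^2 + 3·5 + 2 —bump→ 3·6^3 + 3·6^2 + 3·6 + 2 = 776 —(−1)→ 775
775 —HB6→ 3·6^3 + 3·6^2 + 3·6 + 1 —bump→ 3·7^3 + 3·7^2 + 3·7 + 1 = 1198 —(−1)→ 1197
1197 —HB7→ 3·7^3 + 3·7^2 + 3·7 —bump→ 3·8^3 + 3·8^2 + 3·8 = 1752 —(−1)→ 1751
1751 —HB8→ 3·8^3 + 3·8^2 + 2·8 + 7 —bump→ 3·9^3 + 3·9^2 + 2·9 + 7 = 2455 —(−1)→ 2454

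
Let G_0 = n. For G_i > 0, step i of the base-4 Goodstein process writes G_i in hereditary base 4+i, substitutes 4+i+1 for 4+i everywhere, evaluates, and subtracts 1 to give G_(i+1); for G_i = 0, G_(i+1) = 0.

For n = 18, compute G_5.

G_0=18  [base 4] 4^2 + 2  →[4↦5]→  5^2 + 2 = 27  −1 ⇒ G_1=26
G_1=26  [base 5] 5^2 + 1  →[5↦6]→  6^2 + 1 = 37  −1 ⇒ G_2=36
G_2=36  [base 6] 6^2  →[6↦7]→  7^2 = 49  −1 ⇒ G_3=48
G_3=48  [base 7] 6·7 + 6  →[7↦8]→  6·8 + 6 = 54  −1 ⇒ G_4=53
G_4=53  [base 8] 6·8 + 5  →[8↦9]→  6·9 + 5 = 59  −1 ⇒ G_5=58
G_5=58  [base 9] 6·9 + 4  →[9↦10]→  6·10 + 4 = 64  −1 ⇒ G_6=63

58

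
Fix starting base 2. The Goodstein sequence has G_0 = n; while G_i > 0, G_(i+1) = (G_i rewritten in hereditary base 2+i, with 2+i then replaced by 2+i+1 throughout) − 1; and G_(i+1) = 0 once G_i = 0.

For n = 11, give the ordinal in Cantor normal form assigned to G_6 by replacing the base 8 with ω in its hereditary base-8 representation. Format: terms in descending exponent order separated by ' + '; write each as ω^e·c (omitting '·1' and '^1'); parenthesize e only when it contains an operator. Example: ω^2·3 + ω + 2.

ω^ω·7 + ω^7·7 + ω^6·7 + ω^5·7 + ω^4·7 + ω^3·7 + ω^2·7 + ω·7 + 7

base 2: 11 = 2^(2 + 1) + 2 + 1; at 3: 3^(3 + 1) + 3 + 1 = 85; next = 84
base 3: 84 = 3^(3 + 1) + 3; at 4: 4^(4 + 1) + 4 = 1028; next = 1027
base 4: 1027 = 4^(4 + 1) + 3; at 5: 5^(5 + 1) + 3 = 15628; next = 15627
base 5: 15627 = 5^(5 + 1) + 2; at 6: 6^(6 + 1) + 2 = 279938; next = 279937
base 6: 279937 = 6^(6 + 1) + 1; at 7: 7^(7 + 1) + 1 = 5764802; next = 5764801
base 7: 5764801 = 7^(7 + 1); at 8: 8^(8 + 1) = 134217728; next = 134217727
base 8: 134217727 = 7·8^8 + 7·8^7 + 7·8^6 + 7·8^5 + 7·8^4 + 7·8^3 + 7·8^2 + 7·8 + 7; at 9: 7·9^9 + 7·9^7 + 7·9^6 + 7·9^5 + 7·9^4 + 7·9^3 + 7·9^2 + 7·9 + 7 = 2749609303; next = 2749609302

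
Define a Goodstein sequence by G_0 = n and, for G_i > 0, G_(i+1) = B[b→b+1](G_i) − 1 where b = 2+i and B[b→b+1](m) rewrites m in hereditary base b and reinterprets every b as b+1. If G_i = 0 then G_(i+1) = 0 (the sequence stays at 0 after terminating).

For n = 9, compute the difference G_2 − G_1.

942

G_0 = 9. HB_2(9) = 2^(2 + 1) + 1. Bump = 82. G_1 = 81.
G_1 = 81. HB_3(81) = 3^(3 + 1). Bump = 1024. G_2 = 1023.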